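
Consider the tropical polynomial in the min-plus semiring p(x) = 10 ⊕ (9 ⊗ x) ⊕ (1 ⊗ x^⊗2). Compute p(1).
p(1) = 3

A tropical monomial a ⊗ x^⊗i evaluates to a + i · x. Evaluating each term at x = 1:
  Term 0 contributes 10 + 0 · 1 = 10
  Term 1 contributes 9 + 1 · 1 = 10
  Term 2 contributes 1 + 2 · 1 = 3
p(1) = ⊕ of these = min[10, 10, 3] = 3.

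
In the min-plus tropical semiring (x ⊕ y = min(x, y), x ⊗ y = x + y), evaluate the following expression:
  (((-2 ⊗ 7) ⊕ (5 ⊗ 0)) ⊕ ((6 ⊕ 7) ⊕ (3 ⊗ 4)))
(((-2 ⊗ 7) ⊕ (5 ⊗ 0)) ⊕ ((6 ⊕ 7) ⊕ (3 ⊗ 4))) = 5

Expand innermost to outermost. Recall ⊕ takes the minimum of its arguments and ⊗ takes their sum. Working out the expression (((-2 ⊗ 7) ⊕ (5 ⊗ 0)) ⊕ ((6 ⊕ 7) ⊕ (3 ⊗ 4))) gives 5.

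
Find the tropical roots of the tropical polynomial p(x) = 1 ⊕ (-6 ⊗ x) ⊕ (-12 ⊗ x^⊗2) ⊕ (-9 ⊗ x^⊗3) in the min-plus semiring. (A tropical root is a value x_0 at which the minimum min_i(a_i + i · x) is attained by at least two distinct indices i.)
Roots: {-3, 6, 7}

Each tropical root is a break point of the lower envelope of the lines y = a_i + i · x (there are 4 lines, with slopes 0, 1, ..., 3). Only the lines that attain the minimum somewhere contribute to roots; other lines are dominated. Here the surviving (envelope) indices are i = 3, i = 2, i = 1, i = 0.
Intersections between consecutive envelope lines give the roots: for adjacent envelope indices i < j the intersection is x = (a_i − a_j) / (j − i). Reading off the sorted break points: {-3, 6, 7}.
Verification: at each break x_0, at least two indices attain the minimum of min_i(a_i + i · x_0).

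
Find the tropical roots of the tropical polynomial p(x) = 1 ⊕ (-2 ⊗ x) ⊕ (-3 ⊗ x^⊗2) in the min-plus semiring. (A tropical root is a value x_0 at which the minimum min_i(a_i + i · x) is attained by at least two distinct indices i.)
Roots: {1, 3}

Each tropical root is a break point of the lower envelope of the lines y = a_i + i · x (there are 3 lines, with slopes 0, 1, ..., 2). Only the lines that attain the minimum somewhere contribute to roots; other lines are dominated. Here the surviving (envelope) indices are i = 2, i = 1, i = 0.
Intersections between consecutive envelope lines give the roots: for adjacent envelope indices i < j the intersection is x = (a_i − a_j) / (j − i). Reading off the sorted break points: {1, 3}.
Verification: at each break x_0, at least two indices attain the minimum of min_i(a_i + i · x_0).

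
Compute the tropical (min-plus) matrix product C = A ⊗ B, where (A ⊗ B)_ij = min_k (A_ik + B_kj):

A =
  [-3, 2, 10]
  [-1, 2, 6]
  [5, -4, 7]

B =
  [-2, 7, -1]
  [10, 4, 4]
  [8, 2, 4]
A ⊗ B =
  [-5, 4, -4]
  [-3, 6, -2]
  [3, 0, 0]

Apply the min-plus product entry-by-entry:
  C[0][0] = min over k of (A[0][0] + B[0][0] = -3 + -2 = -5, A[0][1] + B[1][0] = 2 + 10 = 12, A[0][2] + B[2][0] = 10 + 8 = 18) = -5 (attained at k = 0)
  C[0][1] = min over k of (A[0][0] + B[0][1] = -3 + 7 = 4, A[0][1] + B[1][1] = 2 + 4 = 6, A[0][2] + B[2][1] = 10 + 2 = 12) = 4 (attained at k = 0)
  C[0][2] = min over k of (A[0][0] + B[0][2] = -3 + -1 = -4, A[0][1] + B[1][2] = 2 + 4 = 6, A[0][2] + B[2][2] = 10 + 4 = 14) = -4 (attained at k = 0)
  C[1][0] = min over k of (A[1][0] + B[0][0] = -1 + -2 = -3, A[1][1] + B[1][0] = 2 + 10 = 12, A[1][2] + B[2][0] = 6 + 8 = 14) = -3 (attained at k = 0)
  C[1][1] = min over k of (A[1][0] + B[0][1] = -1 + 7 = 6, A[1][1] + B[1][1] = 2 + 4 = 6, A[1][2] + B[2][1] = 6 + 2 = 8) = 6 (attained at k = 0)
  C[1][2] = min over k of (A[1][0] + B[0][2] = -1 + -1 = -2, A[1][1] + B[1][2] = 2 + 4 = 6, A[1][2] + B[2][2] = 6 + 4 = 10) = -2 (attained at k = 0)
  C[2][0] = min over k of (A[2][0] + B[0][0] = 5 + -2 = 3, A[2][1] + B[1][0] = -4 + 10 = 6, A[2][2] + B[2][0] = 7 + 8 = 15) = 3 (attained at k = 0)
  C[2][1] = min over k of (A[2][0] + B[0][1] = 5 + 7 = 12, A[2][1] + B[1][1] = -4 + 4 = 0, A[2][2] + B[2][1] = 7 + 2 = 9) = 0 (attained at k = 1)
  C[2][2] = min over k of (A[2][0] + B[0][2] = 5 + -1 = 4, A[2][1] + B[1][2] = -4 + 4 = 0, A[2][2] + B[2][2] = 7 + 4 = 11) = 0 (attained at k = 1)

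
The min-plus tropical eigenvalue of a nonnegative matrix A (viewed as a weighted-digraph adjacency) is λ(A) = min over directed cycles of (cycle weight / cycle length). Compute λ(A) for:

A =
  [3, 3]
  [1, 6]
λ(A) = 2

Enumerate directed cycles and compute their means (weight / length). Sample:
  cycle 0 → 0: weight = 3, length = 1, mean = 3/1 ≈ 3.000
  cycle 1 → 1: weight = 6, length = 1, mean = 6/1 ≈ 6.000
  cycle 0 → 1 → 0: weight = 4, length = 2, mean = 4/2 ≈ 2.000
  cycle 1 → 0 → 1: weight = 4, length = 2, mean = 4/2 ≈ 2.000
Minimum mean = 2.000, attained e.g. along the cycle 0 → 1 → 0 with weight 4 and length 2. So λ(A) = 4/2 = 2.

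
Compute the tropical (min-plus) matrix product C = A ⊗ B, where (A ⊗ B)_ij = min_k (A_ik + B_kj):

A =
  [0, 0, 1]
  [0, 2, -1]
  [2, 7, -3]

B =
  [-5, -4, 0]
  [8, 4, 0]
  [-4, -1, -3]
A ⊗ B =
  [-5, -4, -2]
  [-5, -4, -4]
  [-7, -4, -6]

Apply the min-plus product entry-by-entry:
  C[0][0] = min over k of (A[0][0] + B[0][0] = 0 + -5 = -5, A[0][1] + B[1][0] = 0 + 8 = 8, A[0][2] + B[2][0] = 1 + -4 = -3) = -5 (attained at k = 0)
  C[0][1] = min over k of (A[0][0] + B[0][1] = 0 + -4 = -4, A[0][1] + B[1][1] = 0 + 4 = 4, A[0][2] + B[2][1] = 1 + -1 = 0) = -4 (attained at k = 0)
  C[0][2] = min over k of (A[0][0] + B[0][2] = 0 + 0 = 0, A[0][1] + B[1][2] = 0 + 0 = 0, A[0][2] + B[2][2] = 1 + -3 = -2) = -2 (attained at k = 2)
  C[1][0] = min over k of (A[1][0] + B[0][0] = 0 + -5 = -5, A[1][1] + B[1][0] = 2 + 8 = 10, A[1][2] + B[2][0] = -1 + -4 = -5) = -5 (attained at k = 0)
  C[1][1] = min over k of (A[1][0] + B[0][1] = 0 + -4 = -4, A[1][1] + B[1][1] = 2 + 4 = 6, A[1][2] + B[2][1] = -1 + -1 = -2) = -4 (attained at k = 0)
  C[1][2] = min over k of (A[1][0] + B[0][2] = 0 + 0 = 0, A[1][1] + B[1][2] = 2 + 0 = 2, A[1][2] + B[2][2] = -1 + -3 = -4) = -4 (attained at k = 2)
  C[2][0] = min over k of (A[2][0] + B[0][0] = 2 + -5 = -3, A[2][1] + B[1][0] = 7 + 8 = 15, A[2][2] + B[2][0] = -3 + -4 = -7) = -7 (attained at k = 2)
  C[2][1] = min over k of (A[2][0] + B[0][1] = 2 + -4 = -2, A[2][1] + B[1][1] = 7 + 4 = 11, A[2][2] + B[2][1] = -3 + -1 = -4) = -4 (attained at k = 2)
  C[2][2] = min over k of (A[2][0] + B[0][2] = 2 + 0 = 2, A[2][1] + B[1][2] = 7 + 0 = 7, A[2][2] + B[2][2] = -3 + -3 = -6) = -6 (attained at k = 2)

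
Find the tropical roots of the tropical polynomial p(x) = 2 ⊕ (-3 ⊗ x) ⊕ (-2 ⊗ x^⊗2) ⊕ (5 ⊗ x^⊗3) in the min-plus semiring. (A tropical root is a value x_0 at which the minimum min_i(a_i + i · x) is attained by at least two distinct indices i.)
Roots: {-7, -1, 5}

Each tropical root is a break point of the lower envelope of the lines y = a_i + i · x (there are 4 lines, with slopes 0, 1, ..., 3). Only the lines that attain the minimum somewhere contribute to roots; other lines are dominated. Here the surviving (envelope) indices are i = 3, i = 2, i = 1, i = 0.
Intersections between consecutive envelope lines give the roots: for adjacent envelope indices i < j the intersection is x = (a_i − a_j) / (j − i). Reading off the sorted break points: {-7, -1, 5}.
Verification: at each break x_0, at least two indices attain the minimum of min_i(a_i + i · x_0).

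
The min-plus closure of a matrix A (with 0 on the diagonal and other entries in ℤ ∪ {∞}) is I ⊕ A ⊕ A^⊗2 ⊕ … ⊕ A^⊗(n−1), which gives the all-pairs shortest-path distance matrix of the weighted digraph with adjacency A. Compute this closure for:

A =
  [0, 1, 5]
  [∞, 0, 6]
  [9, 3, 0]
Closure =
  [0, 1, 5]
  [15, 0, 6]
  [9, 3, 0]

This is the Floyd-Warshall all-pairs shortest-path computation. For each intermediate vertex k = 0, 1, …, 2, update dist[i][j] ← min(dist[i][j], dist[i][k] + dist[k][j]). The final matrix gives, for each (i, j), the minimum total weight of any directed path from i to j (possibly empty when i = j).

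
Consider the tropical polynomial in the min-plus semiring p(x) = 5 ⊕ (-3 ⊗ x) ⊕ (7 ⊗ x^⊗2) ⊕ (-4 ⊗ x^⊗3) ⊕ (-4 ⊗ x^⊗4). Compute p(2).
p(2) = -1

A tropical monomial a ⊗ x^⊗i evaluates to a + i · x. Evaluating each term at x = 2:
  Term 0 contributes 5 + 0 · 2 = 5
  Term 1 contributes -3 + 1 · 2 = -1
  Term 2 contributes 7 + 2 · 2 = 11
  Term 3 contributes -4 + 3 · 2 = 2
  Term 4 contributes -4 + 4 · 2 = 4
p(2) = ⊕ of these = min[5, -1, 11, 2, 4] = -1.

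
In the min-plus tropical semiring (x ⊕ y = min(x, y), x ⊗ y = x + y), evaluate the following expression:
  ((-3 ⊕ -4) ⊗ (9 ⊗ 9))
((-3 ⊕ -4) ⊗ (9 ⊗ 9)) = 14

Expand innermost to outermost. Recall ⊕ takes the minimum of its arguments and ⊗ takes their sum. Working out the expression ((-3 ⊕ -4) ⊗ (9 ⊗ 9)) gives 14.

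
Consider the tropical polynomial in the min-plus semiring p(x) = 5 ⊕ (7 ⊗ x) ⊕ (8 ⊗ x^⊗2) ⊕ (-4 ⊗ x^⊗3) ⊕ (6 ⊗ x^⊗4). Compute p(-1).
p(-1) = -7

A tropical monomial a ⊗ x^⊗i evaluates to a + i · x. Evaluating each term at x = -1:
  Term 0 contributes 5 + 0 · -1 = 5
  Term 1 contributes 7 + 1 · -1 = 6
  Term 2 contributes 8 + 2 · -1 = 6
  Term 3 contributes -4 + 3 · -1 = -7
  Term 4 contributes 6 + 4 · -1 = 2
p(-1) = ⊕ of these = min[5, 6, 6, -7, 2] = -7.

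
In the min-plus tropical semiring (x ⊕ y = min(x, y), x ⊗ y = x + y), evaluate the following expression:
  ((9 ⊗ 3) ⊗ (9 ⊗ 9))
((9 ⊗ 3) ⊗ (9 ⊗ 9)) = 30

Expand innermost to outermost. Recall ⊕ takes the minimum of its arguments and ⊗ takes their sum. Working out the expression ((9 ⊗ 3) ⊗ (9 ⊗ 9)) gives 30.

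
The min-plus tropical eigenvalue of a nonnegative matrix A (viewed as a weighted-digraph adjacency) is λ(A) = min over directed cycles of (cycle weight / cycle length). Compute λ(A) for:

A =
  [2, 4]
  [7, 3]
λ(A) = 2

Enumerate directed cycles and compute their means (weight / length). Sample:
  cycle 0 → 0: weight = 2, length = 1, mean = 2/1 ≈ 2.000
  cycle 1 → 1: weight = 3, length = 1, mean = 3/1 ≈ 3.000
  cycle 0 → 1 → 0: weight = 11, length = 2, mean = 11/2 ≈ 5.500
  cycle 1 → 0 → 1: weight = 11, length = 2, mean = 11/2 ≈ 5.500
Minimum mean = 2.000, attained e.g. along the cycle 0 → 0 with weight 2 and length 1. So λ(A) = 2/1 = 2.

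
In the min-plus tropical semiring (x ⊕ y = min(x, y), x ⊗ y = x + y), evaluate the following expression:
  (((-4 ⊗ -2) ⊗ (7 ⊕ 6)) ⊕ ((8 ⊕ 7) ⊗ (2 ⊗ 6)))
(((-4 ⊗ -2) ⊗ (7 ⊕ 6)) ⊕ ((8 ⊕ 7) ⊗ (2 ⊗ 6))) = 0

Expand innermost to outermost. Recall ⊕ takes the minimum of its arguments and ⊗ takes their sum. Working out the expression (((-4 ⊗ -2) ⊗ (7 ⊕ 6)) ⊕ ((8 ⊕ 7) ⊗ (2 ⊗ 6))) gives 0.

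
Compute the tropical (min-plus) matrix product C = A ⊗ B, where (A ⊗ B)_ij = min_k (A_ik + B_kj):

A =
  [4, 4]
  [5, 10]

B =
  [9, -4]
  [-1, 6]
A ⊗ B =
  [3, 0]
  [9, 1]

Apply the min-plus product entry-by-entry:
  C[0][0] = min over k of (A[0][0] + B[0][0] = 4 + 9 = 13, A[0][1] + B[1][0] = 4 + -1 = 3) = 3 (attained at k = 1)
  C[0][1] = min over k of (A[0][0] + B[0][1] = 4 + -4 = 0, A[0][1] + B[1][1] = 4 + 6 = 10) = 0 (attained at k = 0)
  C[1][0] = min over k of (A[1][0] + B[0][0] = 5 + 9 = 14, A[1][1] + B[1][0] = 10 + -1 = 9) = 9 (attained at k = 1)
  C[1][1] = min over k of (A[1][0] + B[0][1] = 5 + -4 = 1, A[1][1] + B[1][1] = 10 + 6 = 16) = 1 (attained at k = 0)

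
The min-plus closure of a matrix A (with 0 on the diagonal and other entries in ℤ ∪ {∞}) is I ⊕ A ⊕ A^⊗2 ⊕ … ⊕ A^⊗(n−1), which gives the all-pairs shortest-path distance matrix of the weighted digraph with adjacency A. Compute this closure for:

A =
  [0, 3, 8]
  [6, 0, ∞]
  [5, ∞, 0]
Closure =
  [0, 3, 8]
  [6, 0, 14]
  [5, 8, 0]

This is the Floyd-Warshall all-pairs shortest-path computation. For each intermediate vertex k = 0, 1, …, 2, update dist[i][j] ← min(dist[i][j], dist[i][k] + dist[k][j]). The final matrix gives, for each (i, j), the minimum total weight of any directed path from i to j (possibly empty when i = j).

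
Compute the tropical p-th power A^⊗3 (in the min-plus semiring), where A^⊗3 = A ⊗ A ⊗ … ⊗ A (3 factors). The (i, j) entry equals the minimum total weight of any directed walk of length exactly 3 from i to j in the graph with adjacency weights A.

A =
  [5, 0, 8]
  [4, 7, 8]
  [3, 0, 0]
A^⊗3 =
  [9, 4, 8]
  [8, 8, 8]
  [3, 0, 0]

Each entry (A^⊗3)_ij equals the minimum over all length-3 walks i = v_0 → v_1 → … → v_3 = j of Σ_t A[v_t][v_{t+1}]. For example, for (i, j) = (0, 2) we minimise over 9 possible intermediate vertex sequences; the minimum is 8, attained along the walk 0 → 1 → 2 → 2.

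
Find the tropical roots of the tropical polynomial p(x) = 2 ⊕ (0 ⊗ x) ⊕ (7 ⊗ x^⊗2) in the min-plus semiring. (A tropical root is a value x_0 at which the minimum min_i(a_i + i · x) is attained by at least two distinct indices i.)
Roots: {-7, 2}

Each tropical root is a break point of the lower envelope of the lines y = a_i + i · x (there are 3 lines, with slopes 0, 1, ..., 2). Only the lines that attain the minimum somewhere contribute to roots; other lines are dominated. Here the surviving (envelope) indices are i = 2, i = 1, i = 0.
Intersections between consecutive envelope lines give the roots: for adjacent envelope indices i < j the intersection is x = (a_i − a_j) / (j − i). Reading off the sorted break points: {-7, 2}.
Verification: at each break x_0, at least two indices attain the minimum of min_i(a_i + i · x_0).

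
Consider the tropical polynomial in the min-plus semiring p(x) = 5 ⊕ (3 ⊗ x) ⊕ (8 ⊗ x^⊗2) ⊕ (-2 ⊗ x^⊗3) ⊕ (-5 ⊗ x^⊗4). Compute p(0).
p(0) = -5

A tropical monomial a ⊗ x^⊗i evaluates to a + i · x. Evaluating each term at x = 0:
  Term 0 contributes 5 + 0 · 0 = 5
  Term 1 contributes 3 + 1 · 0 = 3
  Term 2 contributes 8 + 2 · 0 = 8
  Term 3 contributes -2 + 3 · 0 = -2
  Term 4 contributes -5 + 4 · 0 = -5
p(0) = ⊕ of these = min[5, 3, 8, -2, -5] = -5.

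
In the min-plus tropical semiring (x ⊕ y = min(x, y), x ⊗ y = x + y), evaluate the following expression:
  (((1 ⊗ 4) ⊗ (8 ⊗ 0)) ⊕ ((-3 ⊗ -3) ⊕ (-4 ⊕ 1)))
(((1 ⊗ 4) ⊗ (8 ⊗ 0)) ⊕ ((-3 ⊗ -3) ⊕ (-4 ⊕ 1))) = -6

Expand innermost to outermost. Recall ⊕ takes the minimum of its arguments and ⊗ takes their sum. Working out the expression (((1 ⊗ 4) ⊗ (8 ⊗ 0)) ⊕ ((-3 ⊗ -3) ⊕ (-4 ⊕ 1))) gives -6.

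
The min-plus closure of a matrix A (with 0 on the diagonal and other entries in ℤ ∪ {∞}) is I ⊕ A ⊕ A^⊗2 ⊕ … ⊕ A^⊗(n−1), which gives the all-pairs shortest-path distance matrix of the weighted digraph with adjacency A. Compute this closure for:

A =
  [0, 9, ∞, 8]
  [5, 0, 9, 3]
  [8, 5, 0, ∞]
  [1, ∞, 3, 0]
Closure =
  [0, 9, 11, 8]
  [4, 0, 6, 3]
  [8, 5, 0, 8]
  [1, 8, 3, 0]

This is the Floyd-Warshall all-pairs shortest-path computation. For each intermediate vertex k = 0, 1, …, 3, update dist[i][j] ← min(dist[i][j], dist[i][k] + dist[k][j]). The final matrix gives, for each (i, j), the minimum total weight of any directed path from i to j (possibly empty when i = j).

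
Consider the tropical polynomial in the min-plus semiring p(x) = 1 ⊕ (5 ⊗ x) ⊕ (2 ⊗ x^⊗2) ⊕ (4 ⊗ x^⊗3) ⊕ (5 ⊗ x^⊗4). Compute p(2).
p(2) = 1

A tropical monomial a ⊗ x^⊗i evaluates to a + i · x. Evaluating each term at x = 2:
  Term 0 contributes 1 + 0 · 2 = 1
  Term 1 contributes 5 + 1 · 2 = 7
  Term 2 contributes 2 + 2 · 2 = 6
  Term 3 contributes 4 + 3 · 2 = 10
  Term 4 contributes 5 + 4 · 2 = 13
p(2) = ⊕ of these = min[1, 7, 6, 10, 13] = 1.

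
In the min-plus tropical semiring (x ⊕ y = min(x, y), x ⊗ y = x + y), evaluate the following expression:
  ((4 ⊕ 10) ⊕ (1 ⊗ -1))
((4 ⊕ 10) ⊕ (1 ⊗ -1)) = 0

Expand innermost to outermost. Recall ⊕ takes the minimum of its arguments and ⊗ takes their sum. Working out the expression ((4 ⊕ 10) ⊕ (1 ⊗ -1)) gives 0.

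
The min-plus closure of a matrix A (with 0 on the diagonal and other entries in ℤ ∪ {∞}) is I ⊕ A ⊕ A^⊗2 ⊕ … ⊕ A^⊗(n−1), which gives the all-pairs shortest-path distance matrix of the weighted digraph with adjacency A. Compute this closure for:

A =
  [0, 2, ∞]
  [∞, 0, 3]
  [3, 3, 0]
Closure =
  [0, 2, 5]
  [6, 0, 3]
  [3, 3, 0]

This is the Floyd-Warshall all-pairs shortest-path computation. For each intermediate vertex k = 0, 1, …, 2, update dist[i][j] ← min(dist[i][j], dist[i][k] + dist[k][j]). The final matrix gives, for each (i, j), the minimum total weight of any directed path from i to j (possibly empty when i = j).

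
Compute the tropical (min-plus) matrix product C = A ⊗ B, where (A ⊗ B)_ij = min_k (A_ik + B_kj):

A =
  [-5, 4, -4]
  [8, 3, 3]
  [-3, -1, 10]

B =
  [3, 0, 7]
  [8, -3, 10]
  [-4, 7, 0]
A ⊗ B =
  [-8, -5, -4]
  [-1, 0, 3]
  [0, -4, 4]

Apply the min-plus product entry-by-entry:
  C[0][0] = min over k of (A[0][0] + B[0][0] = -5 + 3 = -2, A[0][1] + B[1][0] = 4 + 8 = 12, A[0][2] + B[2][0] = -4 + -4 = -8) = -8 (attained at k = 2)
  C[0][1] = min over k of (A[0][0] + B[0][1] = -5 + 0 = -5, A[0][1] + B[1][1] = 4 + -3 = 1, A[0][2] + B[2][1] = -4 + 7 = 3) = -5 (attained at k = 0)
  C[0][2] = min over k of (A[0][0] + B[0][2] = -5 + 7 = 2, A[0][1] + B[1][2] = 4 + 10 = 14, A[0][2] + B[2][2] = -4 + 0 = -4) = -4 (attained at k = 2)
  C[1][0] = min over k of (A[1][0] + B[0][0] = 8 + 3 = 11, A[1][1] + B[1][0] = 3 + 8 = 11, A[1][2] + B[2][0] = 3 + -4 = -1) = -1 (attained at k = 2)
  C[1][1] = min over k of (A[1][0] + B[0][1] = 8 + 0 = 8, A[1][1] + B[1][1] = 3 + -3 = 0, A[1][2] + B[2][1] = 3 + 7 = 10) = 0 (attained at k = 1)
  C[1][2] = min over k of (A[1][0] + B[0][2] = 8 + 7 = 15, A[1][1] + B[1][2] = 3 + 10 = 13, A[1][2] + B[2][2] = 3 + 0 = 3) = 3 (attained at k = 2)
  C[2][0] = min over k of (A[2][0] + B[0][0] = -3 + 3 = 0, A[2][1] + B[1][0] = -1 + 8 = 7, A[2][2] + B[2][0] = 10 + -4 = 6) = 0 (attained at k = 0)
  C[2][1] = min over k of (A[2][0] + B[0][1] = -3 + 0 = -3, A[2][1] + B[1][1] = -1 + -3 = -4, A[2][2] + B[2][1] = 10 + 7 = 17) = -4 (attained at k = 1)
  C[2][2] = min over k of (A[2][0] + B[0][2] = -3 + 7 = 4, A[2][1] + B[1][2] = -1 + 10 = 9, A[2][2] + B[2][2] = 10 + 0 = 10) = 4 (attained at k = 0)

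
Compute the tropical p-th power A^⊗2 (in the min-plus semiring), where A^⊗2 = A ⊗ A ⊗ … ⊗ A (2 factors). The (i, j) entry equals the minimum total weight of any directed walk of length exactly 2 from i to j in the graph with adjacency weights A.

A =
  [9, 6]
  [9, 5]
A^⊗2 =
  [15, 11]
  [14, 10]

Each entry (A^⊗2)_ij equals the minimum over all length-2 walks i = v_0 → v_1 → … → v_2 = j of Σ_t A[v_t][v_{t+1}]. For example, for (i, j) = (0, 1) we minimise over 2 possible intermediate vertex sequences; the minimum is 11, attained along the walk 0 → 1 → 1.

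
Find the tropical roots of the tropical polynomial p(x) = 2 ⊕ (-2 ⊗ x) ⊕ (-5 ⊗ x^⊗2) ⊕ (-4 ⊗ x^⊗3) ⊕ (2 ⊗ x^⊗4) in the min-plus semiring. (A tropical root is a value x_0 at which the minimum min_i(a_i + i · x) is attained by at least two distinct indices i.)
Roots: {-6, -1, 3, 4}

Each tropical root is a break point of the lower envelope of the lines y = a_i + i · x (there are 5 lines, with slopes 0, 1, ..., 4). Only the lines that attain the minimum somewhere contribute to roots; other lines are dominated. Here the surviving (envelope) indices are i = 4, i = 3, i = 2, i = 1, i = 0.
Intersections between consecutive envelope lines give the roots: for adjacent envelope indices i < j the intersection is x = (a_i − a_j) / (j − i). Reading off the sorted break points: {-6, -1, 3, 4}.
Verification: at each break x_0, at least two indices attain the minimum of min_i(a_i + i · x_0).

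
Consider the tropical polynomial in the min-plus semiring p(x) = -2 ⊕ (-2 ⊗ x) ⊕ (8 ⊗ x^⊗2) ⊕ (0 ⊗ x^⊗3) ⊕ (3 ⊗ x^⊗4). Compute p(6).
p(6) = -2

A tropical monomial a ⊗ x^⊗i evaluates to a + i · x. Evaluating each term at x = 6:
  Term 0 contributes -2 + 0 · 6 = -2
  Term 1 contributes -2 + 1 · 6 = 4
  Term 2 contributes 8 + 2 · 6 = 20
  Term 3 contributes 0 + 3 · 6 = 18
  Term 4 contributes 3 + 4 · 6 = 27
p(6) = ⊕ of these = min[-2, 4, 20, 18, 27] = -2.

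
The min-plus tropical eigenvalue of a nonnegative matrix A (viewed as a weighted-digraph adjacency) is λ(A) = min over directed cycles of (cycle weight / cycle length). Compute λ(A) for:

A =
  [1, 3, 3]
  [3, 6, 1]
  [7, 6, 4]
λ(A) = 1

Enumerate directed cycles and compute their means (weight / length). Sample:
  cycle 0 → 0: weight = 1, length = 1, mean = 1/1 ≈ 1.000
  cycle 1 → 1: weight = 6, length = 1, mean = 6/1 ≈ 6.000
  cycle 2 → 2: weight = 4, length = 1, mean = 4/1 ≈ 4.000
  cycle 0 → 1 → 0: weight = 6, length = 2, mean = 6/2 ≈ 3.000
  cycle 0 → 2 → 0: weight = 10, length = 2, mean = 10/2 ≈ 5.000
  cycle 1 → 0 → 1: weight = 6, length = 2, mean = 6/2 ≈ 3.000
Minimum mean = 1.000, attained e.g. along the cycle 0 → 0 with weight 1 and length 1. So λ(A) = 1/1 = 1.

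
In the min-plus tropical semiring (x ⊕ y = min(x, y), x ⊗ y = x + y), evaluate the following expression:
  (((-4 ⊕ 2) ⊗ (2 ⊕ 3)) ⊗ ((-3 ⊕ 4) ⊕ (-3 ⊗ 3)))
(((-4 ⊕ 2) ⊗ (2 ⊕ 3)) ⊗ ((-3 ⊕ 4) ⊕ (-3 ⊗ 3))) = -5

Expand innermost to outermost. Recall ⊕ takes the minimum of its arguments and ⊗ takes their sum. Working out the expression (((-4 ⊕ 2) ⊗ (2 ⊕ 3)) ⊗ ((-3 ⊕ 4) ⊕ (-3 ⊗ 3))) gives -5.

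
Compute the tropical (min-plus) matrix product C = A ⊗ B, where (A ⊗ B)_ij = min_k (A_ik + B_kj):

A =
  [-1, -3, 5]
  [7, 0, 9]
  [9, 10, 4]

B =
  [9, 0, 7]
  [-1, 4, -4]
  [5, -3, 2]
A ⊗ B =
  [-4, -1, -7]
  [-1, 4, -4]
  [9, 1, 6]

Apply the min-plus product entry-by-entry:
  C[0][0] = min over k of (A[0][0] + B[0][0] = -1 + 9 = 8, A[0][1] + B[1][0] = -3 + -1 = -4, A[0][2] + B[2][0] = 5 + 5 = 10) = -4 (attained at k = 1)
  C[0][1] = min over k of (A[0][0] + B[0][1] = -1 + 0 = -1, A[0][1] + B[1][1] = -3 + 4 = 1, A[0][2] + B[2][1] = 5 + -3 = 2) = -1 (attained at k = 0)
  C[0][2] = min over k of (A[0][0] + B[0][2] = -1 + 7 = 6, A[0][1] + B[1][2] = -3 + -4 = -7, A[0][2] + B[2][2] = 5 + 2 = 7) = -7 (attained at k = 1)
  C[1][0] = min over k of (A[1][0] + B[0][0] = 7 + 9 = 16, A[1][1] + B[1][0] = 0 + -1 = -1, A[1][2] + B[2][0] = 9 + 5 = 14) = -1 (attained at k = 1)
  C[1][1] = min over k of (A[1][0] + B[0][1] = 7 + 0 = 7, A[1][1] + B[1][1] = 0 + 4 = 4, A[1][2] + B[2][1] = 9 + -3 = 6) = 4 (attained at k = 1)
  C[1][2] = min over k of (A[1][0] + B[0][2] = 7 + 7 = 14, A[1][1] + B[1][2] = 0 + -4 = -4, A[1][2] + B[2][2] = 9 + 2 = 11) = -4 (attained at k = 1)
  C[2][0] = min over k of (A[2][0] + B[0][0] = 9 + 9 = 18, A[2][1] + B[1][0] = 10 + -1 = 9, A[2][2] + B[2][0] = 4 + 5 = 9) = 9 (attained at k = 1)
  C[2][1] = min over k of (A[2][0] + B[0][1] = 9 + 0 = 9, A[2][1] + B[1][1] = 10 + 4 = 14, A[2][2] + B[2][1] = 4 + -3 = 1) = 1 (attained at k = 2)
  C[2][2] = min over k of (A[2][0] + B[0][2] = 9 + 7 = 16, A[2][1] + B[1][2] = 10 + -4 = 6, A[2][2] + B[2][2] = 4 + 2 = 6) = 6 (attained at k = 1)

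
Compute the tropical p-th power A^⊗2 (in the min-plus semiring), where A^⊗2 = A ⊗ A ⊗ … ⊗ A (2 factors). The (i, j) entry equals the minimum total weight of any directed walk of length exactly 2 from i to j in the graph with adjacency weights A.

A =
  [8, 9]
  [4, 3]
A^⊗2 =
  [13, 12]
  [7, 6]

Each entry (A^⊗2)_ij equals the minimum over all length-2 walks i = v_0 → v_1 → … → v_2 = j of Σ_t A[v_t][v_{t+1}]. For example, for (i, j) = (0, 1) we minimise over 2 possible intermediate vertex sequences; the minimum is 12, attained along the walk 0 → 1 → 1.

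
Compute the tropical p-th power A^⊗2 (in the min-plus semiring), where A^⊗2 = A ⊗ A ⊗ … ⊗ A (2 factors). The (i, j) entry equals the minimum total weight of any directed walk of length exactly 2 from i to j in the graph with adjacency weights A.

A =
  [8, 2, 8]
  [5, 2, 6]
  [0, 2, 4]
A^⊗2 =
  [7, 4, 8]
  [6, 4, 8]
  [4, 2, 8]

Each entry (A^⊗2)_ij equals the minimum over all length-2 walks i = v_0 → v_1 → … → v_2 = j of Σ_t A[v_t][v_{t+1}]. For example, for (i, j) = (0, 2) we minimise over 3 possible intermediate vertex sequences; the minimum is 8, attained along the walk 0 → 1 → 2.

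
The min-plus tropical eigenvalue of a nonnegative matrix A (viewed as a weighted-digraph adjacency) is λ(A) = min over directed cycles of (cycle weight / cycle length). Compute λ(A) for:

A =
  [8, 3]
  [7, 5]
λ(A) = 5

Enumerate directed cycles and compute their means (weight / length). Sample:
  cycle 0 → 0: weight = 8, length = 1, mean = 8/1 ≈ 8.000
  cycle 1 → 1: weight = 5, length = 1, mean = 5/1 ≈ 5.000
  cycle 0 → 1 → 0: weight = 10, length = 2, mean = 10/2 ≈ 5.000
  cycle 1 → 0 → 1: weight = 10, length = 2, mean = 10/2 ≈ 5.000
Minimum mean = 5.000, attained e.g. along the cycle 1 → 1 with weight 5 and length 1. So λ(A) = 5/1 = 5.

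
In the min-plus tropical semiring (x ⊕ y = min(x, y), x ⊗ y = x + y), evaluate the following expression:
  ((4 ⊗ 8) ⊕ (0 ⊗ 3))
((4 ⊗ 8) ⊕ (0 ⊗ 3)) = 3

Expand innermost to outermost. Recall ⊕ takes the minimum of its arguments and ⊗ takes their sum. Working out the expression ((4 ⊗ 8) ⊕ (0 ⊗ 3)) gives 3.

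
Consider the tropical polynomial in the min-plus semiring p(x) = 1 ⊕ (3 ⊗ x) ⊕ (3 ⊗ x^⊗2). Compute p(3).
p(3) = 1

A tropical monomial a ⊗ x^⊗i evaluates to a + i · x. Evaluating each term at x = 3:
  Term 0 contributes 1 + 0 · 3 = 1
  Term 1 contributes 3 + 1 · 3 = 6
  Term 2 contributes 3 + 2 · 3 = 9
p(3) = ⊕ of these = min[1, 6, 9] = 1.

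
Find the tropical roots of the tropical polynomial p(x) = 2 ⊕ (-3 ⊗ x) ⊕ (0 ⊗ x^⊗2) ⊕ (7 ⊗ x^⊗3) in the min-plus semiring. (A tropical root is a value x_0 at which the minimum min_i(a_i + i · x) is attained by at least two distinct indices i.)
Roots: {-7, -3, 5}

Each tropical root is a break point of the lower envelope of the lines y = a_i + i · x (there are 4 lines, with slopes 0, 1, ..., 3). Only the lines that attain the minimum somewhere contribute to roots; other lines are dominated. Here the surviving (envelope) indices are i = 3, i = 2, i = 1, i = 0.
Intersections between consecutive envelope lines give the roots: for adjacent envelope indices i < j the intersection is x = (a_i − a_j) / (j − i). Reading off the sorted break points: {-7, -3, 5}.
Verification: at each break x_0, at least two indices attain the minimum of min_i(a_i + i · x_0).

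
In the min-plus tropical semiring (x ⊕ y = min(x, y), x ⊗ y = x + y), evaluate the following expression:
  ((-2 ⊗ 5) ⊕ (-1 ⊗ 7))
((-2 ⊗ 5) ⊕ (-1 ⊗ 7)) = 3

Expand innermost to outermost. Recall ⊕ takes the minimum of its arguments and ⊗ takes their sum. Working out the expression ((-2 ⊗ 5) ⊕ (-1 ⊗ 7)) gives 3.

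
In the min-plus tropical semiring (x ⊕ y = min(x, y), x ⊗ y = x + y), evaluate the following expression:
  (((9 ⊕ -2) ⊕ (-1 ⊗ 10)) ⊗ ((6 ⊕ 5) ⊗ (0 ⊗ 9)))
(((9 ⊕ -2) ⊕ (-1 ⊗ 10)) ⊗ ((6 ⊕ 5) ⊗ (0 ⊗ 9))) = 12

Expand innermost to outermost. Recall ⊕ takes the minimum of its arguments and ⊗ takes their sum. Working out the expression (((9 ⊕ -2) ⊕ (-1 ⊗ 10)) ⊗ ((6 ⊕ 5) ⊗ (0 ⊗ 9))) gives 12.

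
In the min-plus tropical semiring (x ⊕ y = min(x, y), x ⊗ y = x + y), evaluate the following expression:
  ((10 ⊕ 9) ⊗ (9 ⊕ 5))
((10 ⊕ 9) ⊗ (9 ⊕ 5)) = 14

Expand innermost to outermost. Recall ⊕ takes the minimum of its arguments and ⊗ takes their sum. Working out the expression ((10 ⊕ 9) ⊗ (9 ⊕ 5)) gives 14.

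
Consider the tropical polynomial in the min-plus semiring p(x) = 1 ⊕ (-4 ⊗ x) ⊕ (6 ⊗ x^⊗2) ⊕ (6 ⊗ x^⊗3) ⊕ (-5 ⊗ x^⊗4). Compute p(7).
p(7) = 1

A tropical monomial a ⊗ x^⊗i evaluates to a + i · x. Evaluating each term at x = 7:
  Term 0 contributes 1 + 0 · 7 = 1
  Term 1 contributes -4 + 1 · 7 = 3
  Term 2 contributes 6 + 2 · 7 = 20
  Term 3 contributes 6 + 3 · 7 = 27
  Term 4 contributes -5 + 4 · 7 = 23
p(7) = ⊕ of these = min[1, 3, 20, 27, 23] = 1.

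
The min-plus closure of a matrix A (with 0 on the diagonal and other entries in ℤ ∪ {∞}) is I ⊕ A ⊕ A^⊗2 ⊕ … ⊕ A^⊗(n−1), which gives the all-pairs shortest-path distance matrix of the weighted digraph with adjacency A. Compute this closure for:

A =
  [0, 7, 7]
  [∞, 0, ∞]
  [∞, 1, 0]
Closure =
  [0, 7, 7]
  [∞, 0, ∞]
  [∞, 1, 0]

This is the Floyd-Warshall all-pairs shortest-path computation. For each intermediate vertex k = 0, 1, …, 2, update dist[i][j] ← min(dist[i][j], dist[i][k] + dist[k][j]). The final matrix gives, for each (i, j), the minimum total weight of any directed path from i to j (possibly empty when i = j).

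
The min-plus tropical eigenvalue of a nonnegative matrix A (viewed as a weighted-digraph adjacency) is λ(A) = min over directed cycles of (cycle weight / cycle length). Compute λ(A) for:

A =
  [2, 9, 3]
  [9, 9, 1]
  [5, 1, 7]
λ(A) = 1

Enumerate directed cycles and compute their means (weight / length). Sample:
  cycle 0 → 0: weight = 2, length = 1, mean = 2/1 ≈ 2.000
  cycle 1 → 1: weight = 9, length = 1, mean = 9/1 ≈ 9.000
  cycle 2 → 2: weight = 7, length = 1, mean = 7/1 ≈ 7.000
  cycle 0 → 1 → 0: weight = 18, length = 2, mean = 18/2 ≈ 9.000
  cycle 0 → 2 → 0: weight = 8, length = 2, mean = 8/2 ≈ 4.000
  cycle 1 → 0 → 1: weight = 18, length = 2, mean = 18/2 ≈ 9.000
Minimum mean = 1.000, attained e.g. along the cycle 1 → 2 → 1 with weight 2 and length 2. So λ(A) = 2/2 = 1.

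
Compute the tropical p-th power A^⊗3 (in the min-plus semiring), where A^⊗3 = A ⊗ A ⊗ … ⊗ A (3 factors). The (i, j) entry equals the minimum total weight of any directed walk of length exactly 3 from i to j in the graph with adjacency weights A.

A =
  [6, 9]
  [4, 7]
A^⊗3 =
  [18, 21]
  [16, 19]

Each entry (A^⊗3)_ij equals the minimum over all length-3 walks i = v_0 → v_1 → … → v_3 = j of Σ_t A[v_t][v_{t+1}]. For example, for (i, j) = (0, 1) we minimise over 4 possible intermediate vertex sequences; the minimum is 21, attained along the walk 0 → 0 → 0 → 1.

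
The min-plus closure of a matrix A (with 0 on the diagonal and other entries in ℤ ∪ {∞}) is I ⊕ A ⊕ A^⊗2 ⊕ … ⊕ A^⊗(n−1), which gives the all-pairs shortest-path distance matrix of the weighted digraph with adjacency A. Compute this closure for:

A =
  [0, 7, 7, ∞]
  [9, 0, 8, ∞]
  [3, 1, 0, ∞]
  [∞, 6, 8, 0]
Closure =
  [0, 7, 7, ∞]
  [9, 0, 8, ∞]
  [3, 1, 0, ∞]
  [11, 6, 8, 0]

This is the Floyd-Warshall all-pairs shortest-path computation. For each intermediate vertex k = 0, 1, …, 3, update dist[i][j] ← min(dist[i][j], dist[i][k] + dist[k][j]). The final matrix gives, for each (i, j), the minimum total weight of any directed path from i to j (possibly empty when i = j).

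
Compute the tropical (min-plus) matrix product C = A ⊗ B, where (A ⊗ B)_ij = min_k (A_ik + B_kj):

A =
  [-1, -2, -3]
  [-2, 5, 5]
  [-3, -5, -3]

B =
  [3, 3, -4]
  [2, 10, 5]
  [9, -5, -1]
A ⊗ B =
  [0, -8, -5]
  [1, 0, -6]
  [-3, -8, -7]

Apply the min-plus product entry-by-entry:
  C[0][0] = min over k of (A[0][0] + B[0][0] = -1 + 3 = 2, A[0][1] + B[1][0] = -2 + 2 = 0, A[0][2] + B[2][0] = -3 + 9 = 6) = 0 (attained at k = 1)
  C[0][1] = min over k of (A[0][0] + B[0][1] = -1 + 3 = 2, A[0][1] + B[1][1] = -2 + 10 = 8, A[0][2] + B[2][1] = -3 + -5 = -8) = -8 (attained at k = 2)
  C[0][2] = min over k of (A[0][0] + B[0][2] = -1 + -4 = -5, A[0][1] + B[1][2] = -2 + 5 = 3, A[0][2] + B[2][2] = -3 + -1 = -4) = -5 (attained at k = 0)
  C[1][0] = min over k of (A[1][0] + B[0][0] = -2 + 3 = 1, A[1][1] + B[1][0] = 5 + 2 = 7, A[1][2] + B[2][0] = 5 + 9 = 14) = 1 (attained at k = 0)
  C[1][1] = min over k of (A[1][0] + B[0][1] = -2 + 3 = 1, A[1][1] + B[1][1] = 5 + 10 = 15, A[1][2] + B[2][1] = 5 + -5 = 0) = 0 (attained at k = 2)
  C[1][2] = min over k of (A[1][0] + B[0][2] = -2 + -4 = -6, A[1][1] + B[1][2] = 5 + 5 = 10, A[1][2] + B[2][2] = 5 + -1 = 4) = -6 (attained at k = 0)
  C[2][0] = min over k of (A[2][0] + B[0][0] = -3 + 3 = 0, A[2][1] + B[1][0] = -5 + 2 = -3, A[2][2] + B[2][0] = -3 + 9 = 6) = -3 (attained at k = 1)
  C[2][1] = min over k of (A[2][0] + B[0][1] = -3 + 3 = 0, A[2][1] + B[1][1] = -5 + 10 = 5, A[2][2] + B[2][1] = -3 + -5 = -8) = -8 (attained at k = 2)
  C[2][2] = min over k of (A[2][0] + B[0][2] = -3 + -4 = -7, A[2][1] + B[1][2] = -5 + 5 = 0, A[2][2] + B[2][2] = -3 + -1 = -4) = -7 (attained at k = 0)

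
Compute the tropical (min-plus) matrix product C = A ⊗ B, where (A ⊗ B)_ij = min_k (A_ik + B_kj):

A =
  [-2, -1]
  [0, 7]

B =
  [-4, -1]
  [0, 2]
A ⊗ B =
  [-6, -3]
  [-4, -1]

Apply the min-plus product entry-by-entry:
  C[0][0] = min over k of (A[0][0] + B[0][0] = -2 + -4 = -6, A[0][1] + B[1][0] = -1 + 0 = -1) = -6 (attained at k = 0)
  C[0][1] = min over k of (A[0][0] + B[0][1] = -2 + -1 = -3, A[0][1] + B[1][1] = -1 + 2 = 1) = -3 (attained at k = 0)
  C[1][0] = min over k of (A[1][0] + B[0][0] = 0 + -4 = -4, A[1][1] + B[1][0] = 7 + 0 = 7) = -4 (attained at k = 0)
  C[1][1] = min over k of (A[1][0] + B[0][1] = 0 + -1 = -1, A[1][1] + B[1][1] = 7 + 2 = 9) = -1 (attained at k = 0)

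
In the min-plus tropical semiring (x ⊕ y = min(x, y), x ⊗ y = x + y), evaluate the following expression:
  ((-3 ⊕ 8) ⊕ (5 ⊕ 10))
((-3 ⊕ 8) ⊕ (5 ⊕ 10)) = -3

Expand innermost to outermost. Recall ⊕ takes the minimum of its arguments and ⊗ takes their sum. Working out the expression ((-3 ⊕ 8) ⊕ (5 ⊕ 10)) gives -3.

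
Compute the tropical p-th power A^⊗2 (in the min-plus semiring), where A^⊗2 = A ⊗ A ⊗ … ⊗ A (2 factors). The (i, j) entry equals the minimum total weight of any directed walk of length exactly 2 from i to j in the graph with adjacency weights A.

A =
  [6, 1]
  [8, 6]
A^⊗2 =
  [9, 7]
  [14, 9]

Each entry (A^⊗2)_ij equals the minimum over all length-2 walks i = v_0 → v_1 → … → v_2 = j of Σ_t A[v_t][v_{t+1}]. For example, for (i, j) = (0, 1) we minimise over 2 possible intermediate vertex sequences; the minimum is 7, attained along the walk 0 → 0 → 1.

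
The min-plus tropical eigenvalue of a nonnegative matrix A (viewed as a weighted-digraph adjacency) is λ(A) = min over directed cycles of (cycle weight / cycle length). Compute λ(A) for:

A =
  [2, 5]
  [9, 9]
λ(A) = 2

Enumerate directed cycles and compute their means (weight / length). Sample:
  cycle 0 → 0: weight = 2, length = 1, mean = 2/1 ≈ 2.000
  cycle 1 → 1: weight = 9, length = 1, mean = 9/1 ≈ 9.000
  cycle 0 → 1 → 0: weight = 14, length = 2, mean = 14/2 ≈ 7.000
  cycle 1 → 0 → 1: weight = 14, length = 2, mean = 14/2 ≈ 7.000
Minimum mean = 2.000, attained e.g. along the cycle 0 → 0 with weight 2 and length 1. So λ(A) = 2/1 = 2.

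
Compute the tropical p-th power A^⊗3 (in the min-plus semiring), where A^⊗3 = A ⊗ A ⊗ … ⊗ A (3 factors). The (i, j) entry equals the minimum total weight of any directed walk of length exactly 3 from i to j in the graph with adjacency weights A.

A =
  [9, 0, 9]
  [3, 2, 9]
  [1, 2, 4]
A^⊗3 =
  [5, 3, 11]
  [6, 5, 12]
  [4, 3, 10]

Each entry (A^⊗3)_ij equals the minimum over all length-3 walks i = v_0 → v_1 → … → v_3 = j of Σ_t A[v_t][v_{t+1}]. For example, for (i, j) = (0, 2) we minimise over 9 possible intermediate vertex sequences; the minimum is 11, attained along the walk 0 → 1 → 1 → 2.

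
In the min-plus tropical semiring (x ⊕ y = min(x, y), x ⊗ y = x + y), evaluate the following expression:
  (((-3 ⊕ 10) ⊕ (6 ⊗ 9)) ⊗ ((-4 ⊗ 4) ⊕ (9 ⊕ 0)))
(((-3 ⊕ 10) ⊕ (6 ⊗ 9)) ⊗ ((-4 ⊗ 4) ⊕ (9 ⊕ 0))) = -3

Expand innermost to outermost. Recall ⊕ takes the minimum of its arguments and ⊗ takes their sum. Working out the expression (((-3 ⊕ 10) ⊕ (6 ⊗ 9)) ⊗ ((-4 ⊗ 4) ⊕ (9 ⊕ 0))) gives -3.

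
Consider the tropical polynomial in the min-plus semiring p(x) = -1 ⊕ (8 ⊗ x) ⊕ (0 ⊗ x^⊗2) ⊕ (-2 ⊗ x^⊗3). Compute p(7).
p(7) = -1

A tropical monomial a ⊗ x^⊗i evaluates to a + i · x. Evaluating each term at x = 7:
  Term 0 contributes -1 + 0 · 7 = -1
  Term 1 contributes 8 + 1 · 7 = 15
  Term 2 contributes 0 + 2 · 7 = 14
  Term 3 contributes -2 + 3 · 7 = 19
p(7) = ⊕ of these = min[-1, 15, 14, 19] = -1.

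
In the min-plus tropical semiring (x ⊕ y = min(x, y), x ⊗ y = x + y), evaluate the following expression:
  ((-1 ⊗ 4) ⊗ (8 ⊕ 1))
((-1 ⊗ 4) ⊗ (8 ⊕ 1)) = 4

Expand innermost to outermost. Recall ⊕ takes the minimum of its arguments and ⊗ takes their sum. Working out the expression ((-1 ⊗ 4) ⊗ (8 ⊕ 1)) gives 4.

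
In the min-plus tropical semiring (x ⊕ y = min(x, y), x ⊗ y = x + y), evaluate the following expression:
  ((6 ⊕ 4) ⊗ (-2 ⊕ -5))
((6 ⊕ 4) ⊗ (-2 ⊕ -5)) = -1

Expand innermost to outermost. Recall ⊕ takes the minimum of its arguments and ⊗ takes their sum. Working out the expression ((6 ⊕ 4) ⊗ (-2 ⊕ -5)) gives -1.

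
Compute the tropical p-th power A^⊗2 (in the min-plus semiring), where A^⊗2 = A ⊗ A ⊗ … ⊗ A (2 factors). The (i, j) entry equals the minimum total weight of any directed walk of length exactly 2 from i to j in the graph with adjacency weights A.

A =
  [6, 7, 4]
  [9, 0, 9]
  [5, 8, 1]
A^⊗2 =
  [9, 7, 5]
  [9, 0, 9]
  [6, 8, 2]

Each entry (A^⊗2)_ij equals the minimum over all length-2 walks i = v_0 → v_1 → … → v_2 = j of Σ_t A[v_t][v_{t+1}]. For example, for (i, j) = (0, 2) we minimise over 3 possible intermediate vertex sequences; the minimum is 5, attained along the walk 0 → 2 → 2.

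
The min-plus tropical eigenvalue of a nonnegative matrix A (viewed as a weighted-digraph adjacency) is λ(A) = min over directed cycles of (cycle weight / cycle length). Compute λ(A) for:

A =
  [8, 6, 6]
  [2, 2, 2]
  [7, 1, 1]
λ(A) = 1

Enumerate directed cycles and compute their means (weight / length). Sample:
  cycle 0 → 0: weight = 8, length = 1, mean = 8/1 ≈ 8.000
  cycle 1 → 1: weight = 2, length = 1, mean = 2/1 ≈ 2.000
  cycle 2 → 2: weight = 1, length = 1, mean = 1/1 ≈ 1.000
  cycle 0 → 1 → 0: weight = 8, length = 2, mean = 8/2 ≈ 4.000
  cycle 0 → 2 → 0: weight = 13, length = 2, mean = 13/2 ≈ 6.500
  cycle 1 → 0 → 1: weight = 8, length = 2, mean = 8/2 ≈ 4.000
Minimum mean = 1.000, attained e.g. along the cycle 2 → 2 with weight 1 and length 1. So λ(A) = 1/1 = 1.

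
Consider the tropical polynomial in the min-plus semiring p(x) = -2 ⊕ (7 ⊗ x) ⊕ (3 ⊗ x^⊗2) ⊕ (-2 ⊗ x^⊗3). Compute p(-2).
p(-2) = -8

A tropical monomial a ⊗ x^⊗i evaluates to a + i · x. Evaluating each term at x = -2:
  Term 0 contributes -2 + 0 · -2 = -2
  Term 1 contributes 7 + 1 · -2 = 5
  Term 2 contributes 3 + 2 · -2 = -1
  Term 3 contributes -2 + 3 · -2 = -8
p(-2) = ⊕ of these = min[-2, 5, -1, -8] = -8.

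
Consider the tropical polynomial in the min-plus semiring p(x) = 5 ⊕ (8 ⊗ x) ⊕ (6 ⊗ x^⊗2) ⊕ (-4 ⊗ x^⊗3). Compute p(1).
p(1) = -1

A tropical monomial a ⊗ x^⊗i evaluates to a + i · x. Evaluating each term at x = 1:
  Term 0 contributes 5 + 0 · 1 = 5
  Term 1 contributes 8 + 1 · 1 = 9
  Term 2 contributes 6 + 2 · 1 = 8
  Term 3 contributes -4 + 3 · 1 = -1
p(1) = ⊕ of these = min[5, 9, 8, -1] = -1.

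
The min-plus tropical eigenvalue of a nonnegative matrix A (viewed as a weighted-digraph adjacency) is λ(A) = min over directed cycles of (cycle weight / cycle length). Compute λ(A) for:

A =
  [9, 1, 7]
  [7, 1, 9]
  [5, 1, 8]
λ(A) = 1

Enumerate directed cycles and compute their means (weight / length). Sample:
  cycle 0 → 0: weight = 9, length = 1, mean = 9/1 ≈ 9.000
  cycle 1 → 1: weight = 1, length = 1, mean = 1/1 ≈ 1.000
  cycle 2 → 2: weight = 8, length = 1, mean = 8/1 ≈ 8.000
  cycle 0 → 1 → 0: weight = 8, length = 2, mean = 8/2 ≈ 4.000
  cycle 0 → 2 → 0: weight = 12, length = 2, mean = 12/2 ≈ 6.000
  cycle 1 → 0 → 1: weight = 8, length = 2, mean = 8/2 ≈ 4.000
Minimum mean = 1.000, attained e.g. along the cycle 1 → 1 with weight 1 and length 1. So λ(A) = 1/1 = 1.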